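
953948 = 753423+200525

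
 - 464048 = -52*8924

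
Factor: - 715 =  - 5^1*11^1*  13^1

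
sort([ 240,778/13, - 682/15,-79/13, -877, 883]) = [ - 877, - 682/15, - 79/13,778/13, 240, 883]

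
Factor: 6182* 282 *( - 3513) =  - 6124297212 = -2^2*3^2*11^1*47^1*281^1*1171^1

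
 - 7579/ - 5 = 7579/5 = 1515.80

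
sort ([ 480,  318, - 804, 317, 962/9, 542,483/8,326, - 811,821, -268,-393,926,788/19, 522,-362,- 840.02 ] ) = [ - 840.02, - 811, - 804,- 393,-362,- 268,788/19,483/8 , 962/9,317 , 318,326,480,522,542,821,926] 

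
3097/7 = 442+3/7 = 442.43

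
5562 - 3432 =2130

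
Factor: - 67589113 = - 67589113^1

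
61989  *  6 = 371934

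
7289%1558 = 1057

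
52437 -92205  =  - 39768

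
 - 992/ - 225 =992/225  =  4.41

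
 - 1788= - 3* 596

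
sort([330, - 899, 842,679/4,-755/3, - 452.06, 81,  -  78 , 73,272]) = [ - 899 , -452.06, - 755/3 ,  -  78,  73 , 81 , 679/4 , 272 , 330,842]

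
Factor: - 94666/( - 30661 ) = 2^1 * 11^1*13^1*331^1 * 30661^(  -  1)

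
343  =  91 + 252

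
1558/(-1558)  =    -  1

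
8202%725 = 227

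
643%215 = 213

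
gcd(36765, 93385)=95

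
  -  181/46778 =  - 1  +  46597/46778 = -  0.00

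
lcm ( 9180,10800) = 183600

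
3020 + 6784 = 9804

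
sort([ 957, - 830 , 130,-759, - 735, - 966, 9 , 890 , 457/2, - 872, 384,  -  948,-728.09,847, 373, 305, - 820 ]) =[-966, - 948, - 872,- 830, - 820,- 759, - 735, - 728.09,9, 130,457/2, 305  ,  373, 384, 847, 890, 957]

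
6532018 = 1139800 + 5392218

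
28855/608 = 47 + 279/608 = 47.46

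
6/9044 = 3/4522 = 0.00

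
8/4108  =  2/1027=0.00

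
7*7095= 49665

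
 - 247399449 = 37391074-284790523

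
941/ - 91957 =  - 1 +91016/91957 = -0.01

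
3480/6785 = 696/1357  =  0.51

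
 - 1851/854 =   -  1851/854 = - 2.17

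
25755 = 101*255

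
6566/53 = 6566/53 = 123.89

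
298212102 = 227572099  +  70640003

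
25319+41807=67126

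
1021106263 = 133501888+887604375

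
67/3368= 67/3368  =  0.02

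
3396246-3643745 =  - 247499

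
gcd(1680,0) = 1680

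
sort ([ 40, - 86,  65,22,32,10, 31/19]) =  [-86, 31/19,10,  22,32,40,65 ] 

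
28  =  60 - 32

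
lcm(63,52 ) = 3276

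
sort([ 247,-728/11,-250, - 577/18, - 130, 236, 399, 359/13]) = [ - 250, - 130, - 728/11,-577/18, 359/13, 236,247, 399]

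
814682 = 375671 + 439011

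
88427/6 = 14737+ 5/6 = 14737.83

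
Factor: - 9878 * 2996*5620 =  - 166321022560 = - 2^5*5^1*7^1*11^1 * 107^1*281^1 * 449^1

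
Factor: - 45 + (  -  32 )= - 77 = -7^1*11^1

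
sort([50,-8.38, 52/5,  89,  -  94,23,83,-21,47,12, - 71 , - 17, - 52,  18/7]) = [ - 94, - 71, - 52, -21, - 17,  -  8.38 , 18/7,52/5, 12, 23,47, 50,83,89]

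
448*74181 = 33233088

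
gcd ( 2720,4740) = 20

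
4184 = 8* 523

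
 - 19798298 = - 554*35737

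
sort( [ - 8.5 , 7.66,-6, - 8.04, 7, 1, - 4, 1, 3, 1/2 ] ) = [  -  8.5 ,  -  8.04, - 6, - 4, 1/2,1, 1, 3, 7,  7.66] 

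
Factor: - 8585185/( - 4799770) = 2^( - 1 )*7^1*89^( - 1 )*5393^(-1 )*245291^1 = 1717037/959954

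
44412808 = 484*91762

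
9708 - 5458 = 4250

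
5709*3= 17127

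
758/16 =47+3/8 = 47.38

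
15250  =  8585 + 6665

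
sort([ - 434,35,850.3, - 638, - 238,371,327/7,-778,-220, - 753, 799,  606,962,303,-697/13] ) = [-778,- 753, - 638, - 434, - 238,  -  220,-697/13,  35,327/7,  303, 371, 606,799,850.3,962 ] 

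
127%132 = 127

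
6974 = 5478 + 1496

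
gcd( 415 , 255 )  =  5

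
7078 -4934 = 2144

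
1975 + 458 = 2433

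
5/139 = 5/139 = 0.04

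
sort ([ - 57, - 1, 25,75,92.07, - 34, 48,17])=[ - 57, - 34, - 1,17, 25,48, 75, 92.07 ] 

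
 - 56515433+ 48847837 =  - 7667596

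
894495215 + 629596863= 1524092078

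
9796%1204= 164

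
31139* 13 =404807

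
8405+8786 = 17191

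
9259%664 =627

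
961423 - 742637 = 218786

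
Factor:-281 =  - 281^1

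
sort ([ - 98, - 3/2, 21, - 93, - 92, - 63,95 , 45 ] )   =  [-98, - 93, - 92, - 63, - 3/2,21, 45, 95]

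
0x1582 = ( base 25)8K6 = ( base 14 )2014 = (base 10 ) 5506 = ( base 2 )1010110000010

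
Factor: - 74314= -2^1*73^1*509^1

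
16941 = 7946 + 8995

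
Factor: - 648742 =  - 2^1 * 547^1* 593^1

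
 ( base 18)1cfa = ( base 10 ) 10000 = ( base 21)11e4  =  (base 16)2710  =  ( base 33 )961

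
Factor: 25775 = 5^2*1031^1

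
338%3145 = 338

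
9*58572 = 527148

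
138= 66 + 72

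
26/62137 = 26/62137 = 0.00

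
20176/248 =2522/31 = 81.35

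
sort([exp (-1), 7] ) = [exp ( - 1), 7]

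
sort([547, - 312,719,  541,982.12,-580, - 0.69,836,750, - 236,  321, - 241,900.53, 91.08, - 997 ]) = [ - 997, - 580, -312, - 241, - 236, - 0.69,  91.08, 321, 541,  547, 719, 750,836, 900.53, 982.12]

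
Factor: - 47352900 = -2^2 * 3^1* 5^2 * 7^1*22549^1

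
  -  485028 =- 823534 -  - 338506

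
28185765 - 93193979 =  - 65008214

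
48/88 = 6/11 = 0.55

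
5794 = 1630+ 4164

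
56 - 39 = 17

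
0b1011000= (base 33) 2M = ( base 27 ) 37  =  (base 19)4C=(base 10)88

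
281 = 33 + 248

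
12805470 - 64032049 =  - 51226579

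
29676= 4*7419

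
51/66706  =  51/66706   =  0.00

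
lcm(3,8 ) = 24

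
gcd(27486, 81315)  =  9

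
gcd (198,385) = 11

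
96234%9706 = 8880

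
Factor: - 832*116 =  - 96512 =- 2^8*13^1*29^1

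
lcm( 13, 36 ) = 468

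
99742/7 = 14248 + 6/7 = 14248.86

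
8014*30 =240420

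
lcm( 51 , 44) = 2244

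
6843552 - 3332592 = 3510960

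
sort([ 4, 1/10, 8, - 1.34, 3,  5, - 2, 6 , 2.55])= [-2, - 1.34,1/10,  2.55,3, 4, 5 , 6,8] 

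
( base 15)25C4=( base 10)8059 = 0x1F7B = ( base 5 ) 224214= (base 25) cm9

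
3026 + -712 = 2314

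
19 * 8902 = 169138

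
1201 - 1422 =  -221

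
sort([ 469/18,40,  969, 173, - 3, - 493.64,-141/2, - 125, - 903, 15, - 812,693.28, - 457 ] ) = [ - 903, - 812, - 493.64, - 457, - 125, - 141/2, - 3, 15, 469/18,  40, 173,693.28, 969] 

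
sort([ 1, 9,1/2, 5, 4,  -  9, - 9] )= [ -9, - 9, 1/2, 1, 4, 5,9]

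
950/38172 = 475/19086 = 0.02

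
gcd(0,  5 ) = 5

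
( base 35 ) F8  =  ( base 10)533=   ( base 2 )1000010101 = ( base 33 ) g5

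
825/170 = 4+ 29/34 = 4.85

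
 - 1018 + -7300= -8318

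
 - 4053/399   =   - 193/19 = - 10.16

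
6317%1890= 647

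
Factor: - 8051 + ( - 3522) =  - 11573 =-71^1*163^1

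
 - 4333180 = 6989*(  -  620 )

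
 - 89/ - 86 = 1 + 3/86  =  1.03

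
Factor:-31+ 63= 32 = 2^5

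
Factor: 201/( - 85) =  - 3^1*5^(-1)*17^ ( - 1)*67^1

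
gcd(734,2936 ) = 734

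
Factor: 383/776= 2^ ( - 3 )*97^( - 1)*383^1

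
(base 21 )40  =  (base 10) 84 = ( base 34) 2G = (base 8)124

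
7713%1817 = 445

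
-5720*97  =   - 554840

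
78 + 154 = 232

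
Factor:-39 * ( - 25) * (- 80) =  - 2^4*3^1 * 5^3*13^1 = -78000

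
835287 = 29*28803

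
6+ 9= 15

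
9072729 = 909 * 9981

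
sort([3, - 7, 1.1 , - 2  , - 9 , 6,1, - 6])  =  [ - 9,-7, - 6,-2,1,1.1,  3,6 ]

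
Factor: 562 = 2^1*281^1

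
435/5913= 145/1971 = 0.07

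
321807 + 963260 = 1285067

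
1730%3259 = 1730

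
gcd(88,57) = 1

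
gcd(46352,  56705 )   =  1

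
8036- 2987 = 5049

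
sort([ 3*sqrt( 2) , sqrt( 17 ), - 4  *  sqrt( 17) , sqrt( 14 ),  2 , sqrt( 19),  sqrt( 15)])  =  [-4*sqrt( 17 ), 2, sqrt(14),sqrt (15), sqrt( 17), 3*sqrt( 2),  sqrt( 19)] 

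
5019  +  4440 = 9459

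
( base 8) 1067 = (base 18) 1d9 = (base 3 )210000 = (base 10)567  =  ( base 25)mh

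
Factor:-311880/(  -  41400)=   113/15  =  3^( - 1 )*5^( - 1 )*113^1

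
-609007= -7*87001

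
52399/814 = 52399/814 = 64.37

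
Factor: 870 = 2^1*3^1*5^1*29^1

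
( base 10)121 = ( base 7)232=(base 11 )100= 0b1111001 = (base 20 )61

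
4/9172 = 1/2293 = 0.00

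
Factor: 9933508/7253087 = 2^2*13^1*17^2*47^( - 1 ) * 661^1 * 154321^( - 1 )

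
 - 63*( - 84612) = 5330556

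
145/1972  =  5/68 = 0.07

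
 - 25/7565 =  - 1+ 1508/1513 = - 0.00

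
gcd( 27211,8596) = 1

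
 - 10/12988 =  - 5/6494 =- 0.00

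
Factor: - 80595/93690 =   -  2^( - 1 )* 3^1*199^1*347^(-1 ) = -597/694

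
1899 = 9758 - 7859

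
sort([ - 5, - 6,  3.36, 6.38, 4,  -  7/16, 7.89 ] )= [ - 6, - 5, - 7/16, 3.36, 4 , 6.38,7.89] 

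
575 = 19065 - 18490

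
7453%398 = 289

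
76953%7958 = 5331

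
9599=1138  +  8461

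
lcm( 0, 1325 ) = 0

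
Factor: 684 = 2^2*3^2 * 19^1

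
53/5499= 53/5499 = 0.01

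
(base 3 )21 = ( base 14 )7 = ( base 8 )7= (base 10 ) 7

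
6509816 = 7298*892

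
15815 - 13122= 2693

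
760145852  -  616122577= 144023275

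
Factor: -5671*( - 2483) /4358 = 14081093/4358  =  2^( - 1)*13^1*53^1*107^1*191^1*2179^( - 1) 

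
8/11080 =1/1385 = 0.00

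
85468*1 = 85468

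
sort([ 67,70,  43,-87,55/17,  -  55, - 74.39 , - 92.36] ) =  [-92.36 ,-87,-74.39, - 55,55/17, 43,67,70]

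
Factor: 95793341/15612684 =2^( - 2 )*3^(- 1)*7^1*1301057^( - 1 )*13684763^1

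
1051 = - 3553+4604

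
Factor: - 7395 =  - 3^1 * 5^1*17^1*29^1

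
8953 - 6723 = 2230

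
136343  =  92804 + 43539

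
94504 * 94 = 8883376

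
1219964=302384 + 917580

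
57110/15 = 3807 + 1/3 =3807.33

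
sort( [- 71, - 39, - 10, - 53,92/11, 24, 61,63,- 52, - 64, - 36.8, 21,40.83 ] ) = [ - 71,-64, - 53,-52,- 39, - 36.8, - 10, 92/11,21,24 , 40.83, 61, 63 ] 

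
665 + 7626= 8291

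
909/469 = 1+440/469 = 1.94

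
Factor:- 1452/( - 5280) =11/40 = 2^(- 3)*5^ ( -1 )*11^1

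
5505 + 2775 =8280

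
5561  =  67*83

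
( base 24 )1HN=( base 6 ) 4355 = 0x3EF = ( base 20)2a7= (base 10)1007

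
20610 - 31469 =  - 10859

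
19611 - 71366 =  - 51755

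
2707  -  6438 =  - 3731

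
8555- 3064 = 5491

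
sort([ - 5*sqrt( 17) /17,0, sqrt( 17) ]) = [ - 5*sqrt( 17 )/17, 0, sqrt( 17)]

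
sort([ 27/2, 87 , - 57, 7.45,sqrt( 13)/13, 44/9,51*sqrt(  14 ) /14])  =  [ - 57,sqrt( 13)/13, 44/9,7.45,27/2,51*sqrt ( 14 )/14,87] 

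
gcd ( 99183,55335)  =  21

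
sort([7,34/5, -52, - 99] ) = [ - 99, - 52, 34/5, 7 ] 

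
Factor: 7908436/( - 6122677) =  - 2^2 * 11^(  -  1 ) * 443^1*4463^1*556607^( - 1)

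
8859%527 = 427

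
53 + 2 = 55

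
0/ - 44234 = 0/1=-0.00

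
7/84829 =7/84829 = 0.00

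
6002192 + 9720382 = 15722574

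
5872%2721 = 430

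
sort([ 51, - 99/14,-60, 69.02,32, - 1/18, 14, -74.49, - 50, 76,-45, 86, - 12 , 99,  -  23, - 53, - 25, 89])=[-74.49, - 60, -53,  -  50, - 45, - 25, - 23, -12, - 99/14,-1/18, 14, 32, 51 , 69.02, 76, 86, 89, 99] 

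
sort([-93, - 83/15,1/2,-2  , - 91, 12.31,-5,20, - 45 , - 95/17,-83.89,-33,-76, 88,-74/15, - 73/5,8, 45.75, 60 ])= [ - 93,-91,-83.89, - 76,-45, - 33, -73/5, -95/17 , - 83/15,-5 , - 74/15, -2, 1/2, 8,12.31, 20 , 45.75,  60, 88 ] 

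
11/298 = 11/298=0.04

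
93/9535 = 93/9535 = 0.01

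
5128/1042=4+480/521 = 4.92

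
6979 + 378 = 7357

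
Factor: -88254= - 2^1*3^2*4903^1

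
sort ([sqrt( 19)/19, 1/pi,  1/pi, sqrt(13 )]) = [sqrt(19) /19,1/pi, 1/pi , sqrt ( 13) ] 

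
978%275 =153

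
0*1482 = 0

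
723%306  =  111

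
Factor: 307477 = 19^1 * 16183^1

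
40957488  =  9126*4488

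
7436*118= 877448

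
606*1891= 1145946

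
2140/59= 36 + 16/59=36.27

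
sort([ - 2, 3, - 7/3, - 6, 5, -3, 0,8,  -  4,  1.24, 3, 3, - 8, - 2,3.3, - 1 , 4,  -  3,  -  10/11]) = [  -  8, - 6, - 4, - 3 , - 3, - 7/3, - 2, - 2,-1, - 10/11,0,1.24,3,3, 3,  3.3,4,5,8]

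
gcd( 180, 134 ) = 2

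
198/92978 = 99/46489 = 0.00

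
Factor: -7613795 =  -5^1*7^1*43^1*5059^1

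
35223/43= 35223/43 = 819.14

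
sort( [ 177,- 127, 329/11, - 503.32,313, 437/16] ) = [ - 503.32, - 127,437/16,329/11, 177, 313 ]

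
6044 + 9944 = 15988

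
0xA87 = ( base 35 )270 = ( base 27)3im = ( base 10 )2695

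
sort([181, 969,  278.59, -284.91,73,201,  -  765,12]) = [-765, - 284.91, 12,  73,181 , 201,  278.59,969 ]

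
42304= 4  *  10576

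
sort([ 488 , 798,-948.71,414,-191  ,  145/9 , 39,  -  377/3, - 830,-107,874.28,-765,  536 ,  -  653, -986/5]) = [ -948.71, - 830 ,-765 , - 653, -986/5, - 191, - 377/3, - 107, 145/9,39,  414,488, 536,  798  ,  874.28] 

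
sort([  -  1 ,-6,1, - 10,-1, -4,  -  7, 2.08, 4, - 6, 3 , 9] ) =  [-10, - 7, - 6,-6, - 4, - 1,- 1,  1,2.08,3 , 4, 9 ]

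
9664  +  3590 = 13254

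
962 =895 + 67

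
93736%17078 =8346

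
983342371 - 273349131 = 709993240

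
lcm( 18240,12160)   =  36480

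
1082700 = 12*90225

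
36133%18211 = 17922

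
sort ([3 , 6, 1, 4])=[1,3,4, 6] 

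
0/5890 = 0 = 0.00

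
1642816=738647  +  904169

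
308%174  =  134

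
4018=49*82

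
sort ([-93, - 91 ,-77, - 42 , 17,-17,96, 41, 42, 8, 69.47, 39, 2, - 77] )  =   [ - 93,-91 ,-77, - 77,-42,-17, 2 , 8, 17, 39,41, 42, 69.47,96 ]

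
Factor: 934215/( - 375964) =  - 2^( - 2)*3^1*5^1*61^1 * 193^(-1)*487^( - 1 )*1021^1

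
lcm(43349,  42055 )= 2817685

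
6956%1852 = 1400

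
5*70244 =351220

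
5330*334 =1780220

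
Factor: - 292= - 2^2*73^1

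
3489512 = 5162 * 676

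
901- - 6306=7207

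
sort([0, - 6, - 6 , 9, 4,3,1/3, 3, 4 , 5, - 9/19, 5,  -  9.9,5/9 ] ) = [ - 9.9, - 6,  -  6, - 9/19,0, 1/3 , 5/9, 3, 3, 4, 4,5,5, 9 ]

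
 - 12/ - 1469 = 12/1469 = 0.01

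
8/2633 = 8/2633 = 0.00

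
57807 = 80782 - 22975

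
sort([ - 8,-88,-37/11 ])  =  [-88, - 8,-37/11 ] 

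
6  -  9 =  - 3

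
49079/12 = 49079/12 = 4089.92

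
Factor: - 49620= - 2^2* 3^1* 5^1*827^1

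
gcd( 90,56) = 2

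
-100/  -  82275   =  4/3291= 0.00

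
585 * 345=201825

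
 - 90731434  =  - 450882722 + 360151288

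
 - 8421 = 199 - 8620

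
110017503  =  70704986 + 39312517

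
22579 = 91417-68838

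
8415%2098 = 23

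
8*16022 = 128176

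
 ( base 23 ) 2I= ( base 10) 64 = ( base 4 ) 1000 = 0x40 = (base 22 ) 2k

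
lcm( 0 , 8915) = 0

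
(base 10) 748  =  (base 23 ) 19c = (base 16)2EC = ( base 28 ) QK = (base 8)1354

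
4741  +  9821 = 14562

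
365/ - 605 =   -  1 + 48/121 = -  0.60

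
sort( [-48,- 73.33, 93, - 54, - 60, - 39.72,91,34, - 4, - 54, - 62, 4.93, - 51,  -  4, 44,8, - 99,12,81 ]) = [ - 99,-73.33, - 62, - 60, - 54, - 54, - 51,-48, - 39.72, - 4,-4,4.93,8,12,34, 44, 81, 91,93]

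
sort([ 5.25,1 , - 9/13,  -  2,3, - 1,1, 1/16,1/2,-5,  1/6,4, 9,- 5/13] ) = [-5, - 2 ,-1 , - 9/13, - 5/13,1/16, 1/6,1/2,1, 1,3,4,5.25 , 9 ]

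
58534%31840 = 26694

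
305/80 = 3 + 13/16 = 3.81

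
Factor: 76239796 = 2^2*281^1 * 67829^1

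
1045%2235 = 1045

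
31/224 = 31/224 = 0.14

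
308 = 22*14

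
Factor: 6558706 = 2^1 * 7^1*11^1*42589^1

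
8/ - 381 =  - 1+ 373/381 = - 0.02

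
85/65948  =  85/65948 = 0.00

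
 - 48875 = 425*( - 115) 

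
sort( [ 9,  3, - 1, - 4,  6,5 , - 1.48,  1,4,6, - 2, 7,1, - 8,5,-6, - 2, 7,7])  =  [-8, - 6, - 4,-2 , - 2,-1.48,  -  1 , 1, 1,3 , 4,5, 5,6, 6 , 7,7, 7,9] 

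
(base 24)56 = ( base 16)7E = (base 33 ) 3r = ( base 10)126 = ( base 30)46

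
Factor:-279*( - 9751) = 2720529 =3^2 * 7^2*31^1*199^1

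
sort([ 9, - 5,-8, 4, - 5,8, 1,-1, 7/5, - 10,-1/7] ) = [-10,-8,-5, - 5, - 1, - 1/7,1, 7/5,4,8,9] 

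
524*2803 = 1468772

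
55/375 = 11/75  =  0.15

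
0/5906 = 0  =  0.00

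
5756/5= 1151  +  1/5 = 1151.20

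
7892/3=7892/3 = 2630.67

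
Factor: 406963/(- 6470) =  - 629/10  =  - 2^ ( - 1 )*5^( - 1)*17^1 * 37^1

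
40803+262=41065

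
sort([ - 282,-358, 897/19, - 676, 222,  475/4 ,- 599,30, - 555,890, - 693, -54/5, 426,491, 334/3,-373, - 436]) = [  -  693,  -  676, - 599, - 555, - 436, - 373, - 358,-282, - 54/5, 30,897/19, 334/3,475/4,222, 426, 491 , 890]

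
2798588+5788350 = 8586938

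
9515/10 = 1903/2  =  951.50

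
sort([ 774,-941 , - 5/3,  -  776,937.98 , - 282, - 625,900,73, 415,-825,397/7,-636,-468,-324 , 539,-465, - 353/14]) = [ - 941, - 825,- 776, - 636 ,-625,-468,-465 , - 324, - 282 , - 353/14, -5/3, 397/7 , 73,415, 539, 774,900,937.98 ]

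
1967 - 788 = 1179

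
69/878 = 69/878  =  0.08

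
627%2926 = 627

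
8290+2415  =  10705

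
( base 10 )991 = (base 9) 1321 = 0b1111011111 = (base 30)131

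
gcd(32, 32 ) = 32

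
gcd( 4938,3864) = 6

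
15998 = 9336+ 6662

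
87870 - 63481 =24389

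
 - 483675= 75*(-6449 )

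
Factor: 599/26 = 2^( - 1)*13^(-1 ) * 599^1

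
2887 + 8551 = 11438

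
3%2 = 1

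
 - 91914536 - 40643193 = -132557729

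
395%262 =133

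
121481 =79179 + 42302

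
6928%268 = 228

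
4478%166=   162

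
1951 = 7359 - 5408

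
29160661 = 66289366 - 37128705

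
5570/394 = 14 + 27/197 = 14.14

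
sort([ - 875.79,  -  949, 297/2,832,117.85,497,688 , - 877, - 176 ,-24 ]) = [ - 949, - 877, - 875.79, - 176, - 24,117.85,297/2,  497,688,832]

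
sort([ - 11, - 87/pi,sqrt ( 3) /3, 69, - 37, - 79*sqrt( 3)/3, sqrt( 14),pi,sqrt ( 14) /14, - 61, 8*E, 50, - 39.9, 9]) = [ - 61, -79*sqrt(3)/3, - 39.9, - 37, - 87/pi,-11, sqrt( 14)/14,sqrt( 3 ) /3, pi,sqrt( 14),  9, 8 *E,50, 69]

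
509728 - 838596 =-328868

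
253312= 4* 63328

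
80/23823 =80/23823 = 0.00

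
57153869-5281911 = 51871958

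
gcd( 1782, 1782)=1782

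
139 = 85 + 54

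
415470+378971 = 794441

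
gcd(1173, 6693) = 69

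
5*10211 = 51055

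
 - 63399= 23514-86913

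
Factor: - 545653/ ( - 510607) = 67^( - 1) * 79^1 * 6907^1 * 7621^( - 1)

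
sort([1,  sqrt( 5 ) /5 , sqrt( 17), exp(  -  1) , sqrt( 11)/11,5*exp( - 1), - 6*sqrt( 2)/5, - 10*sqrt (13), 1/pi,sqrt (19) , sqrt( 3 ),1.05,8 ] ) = [-10  *sqrt( 13),  -  6 * sqrt(2) /5,sqrt( 11)/11, 1/pi,exp(  -  1 ), sqrt( 5 ) /5,1,1.05 , sqrt( 3 ),5*exp( - 1), sqrt ( 17), sqrt( 19),8 ] 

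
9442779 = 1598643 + 7844136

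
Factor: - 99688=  - 2^3 * 17^1 *733^1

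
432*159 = 68688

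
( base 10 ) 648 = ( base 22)17a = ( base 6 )3000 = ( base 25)10N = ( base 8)1210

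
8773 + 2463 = 11236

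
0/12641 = 0 = 0.00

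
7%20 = 7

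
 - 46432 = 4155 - 50587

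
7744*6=46464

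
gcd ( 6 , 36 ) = 6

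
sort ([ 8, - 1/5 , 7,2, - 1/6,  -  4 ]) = [  -  4, - 1/5,-1/6,2, 7,8 ] 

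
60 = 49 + 11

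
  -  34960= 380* ( - 92 ) 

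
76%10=6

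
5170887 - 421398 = 4749489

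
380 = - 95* ( - 4 )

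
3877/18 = 3877/18 = 215.39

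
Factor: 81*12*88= 2^5*3^5* 11^1= 85536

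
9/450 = 1/50= 0.02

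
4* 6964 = 27856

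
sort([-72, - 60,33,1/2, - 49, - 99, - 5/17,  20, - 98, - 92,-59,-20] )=[ - 99, - 98,-92, - 72, - 60, - 59,-49,  -  20, - 5/17, 1/2 , 20, 33]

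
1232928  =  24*51372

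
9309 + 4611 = 13920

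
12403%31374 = 12403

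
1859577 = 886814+972763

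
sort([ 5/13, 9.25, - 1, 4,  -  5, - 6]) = [ - 6,  -  5, - 1,  5/13,4, 9.25] 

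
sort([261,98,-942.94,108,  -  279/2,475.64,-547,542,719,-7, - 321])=[ - 942.94,-547, - 321, - 279/2,-7, 98,108, 261,475.64, 542,719] 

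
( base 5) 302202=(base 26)E85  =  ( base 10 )9677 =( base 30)AMH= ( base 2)10010111001101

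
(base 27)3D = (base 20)4e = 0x5e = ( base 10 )94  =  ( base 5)334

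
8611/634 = 8611/634 = 13.58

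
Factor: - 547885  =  -5^1*13^1 * 8429^1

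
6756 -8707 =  - 1951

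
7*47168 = 330176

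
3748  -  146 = 3602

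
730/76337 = 730/76337  =  0.01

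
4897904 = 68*72028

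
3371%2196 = 1175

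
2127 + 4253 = 6380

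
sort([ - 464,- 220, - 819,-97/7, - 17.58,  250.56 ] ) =[ - 819, - 464, - 220, - 17.58, - 97/7,  250.56]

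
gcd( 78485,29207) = 1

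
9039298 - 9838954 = - 799656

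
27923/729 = 38 + 221/729 =38.30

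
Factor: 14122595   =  5^1*67^1*42157^1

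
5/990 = 1/198 = 0.01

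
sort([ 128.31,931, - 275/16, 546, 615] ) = [ - 275/16,128.31,546, 615, 931] 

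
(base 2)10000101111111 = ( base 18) 1887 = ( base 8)20577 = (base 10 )8575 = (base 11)6496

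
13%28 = 13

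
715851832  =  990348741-274496909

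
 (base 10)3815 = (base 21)8DE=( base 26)5GJ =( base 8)7347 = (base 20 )9AF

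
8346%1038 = 42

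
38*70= 2660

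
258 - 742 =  - 484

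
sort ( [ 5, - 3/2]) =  [ - 3/2,  5 ] 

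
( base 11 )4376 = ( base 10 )5770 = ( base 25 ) 95k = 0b1011010001010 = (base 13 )281B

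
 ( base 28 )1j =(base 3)1202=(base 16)2f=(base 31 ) 1G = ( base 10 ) 47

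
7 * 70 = 490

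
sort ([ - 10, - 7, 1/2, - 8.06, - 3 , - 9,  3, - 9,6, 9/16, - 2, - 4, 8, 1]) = [ - 10, - 9 , - 9, - 8.06, - 7,-4, - 3 ,-2, 1/2, 9/16, 1, 3, 6, 8]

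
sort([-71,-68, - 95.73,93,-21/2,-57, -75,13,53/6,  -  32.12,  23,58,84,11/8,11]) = [ - 95.73, - 75,-71  , - 68, - 57,-32.12,-21/2 , 11/8,  53/6, 11,13,23, 58,84, 93 ]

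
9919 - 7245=2674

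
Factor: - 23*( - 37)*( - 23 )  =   - 19573 = - 23^2 *37^1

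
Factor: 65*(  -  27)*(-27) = 47385 = 3^6  *5^1 * 13^1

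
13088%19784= 13088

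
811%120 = 91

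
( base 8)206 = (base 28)4m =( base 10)134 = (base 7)251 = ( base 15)8E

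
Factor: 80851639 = 11^1*7350149^1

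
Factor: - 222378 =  -2^1*3^1*13^1*2851^1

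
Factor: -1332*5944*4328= - 2^8 * 3^2*37^1*541^1 * 743^1 = - 34266541824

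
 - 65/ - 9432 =65/9432 = 0.01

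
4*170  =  680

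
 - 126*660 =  - 83160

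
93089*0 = 0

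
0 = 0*363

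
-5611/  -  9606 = 5611/9606 = 0.58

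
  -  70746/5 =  -70746/5  =  -14149.20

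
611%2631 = 611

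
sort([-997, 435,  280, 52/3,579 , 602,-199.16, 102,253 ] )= [-997,  -  199.16,  52/3,102,253,280,435,579, 602 ]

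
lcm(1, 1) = 1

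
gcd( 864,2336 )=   32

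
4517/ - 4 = -4517/4 = - 1129.25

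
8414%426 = 320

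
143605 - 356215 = -212610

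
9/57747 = 3/19249 = 0.00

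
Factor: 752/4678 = 2^3*47^1*2339^( - 1 ) = 376/2339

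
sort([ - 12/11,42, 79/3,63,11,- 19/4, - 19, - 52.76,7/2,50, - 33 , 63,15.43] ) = [-52.76, - 33,-19, - 19/4,  -  12/11,  7/2,11, 15.43,79/3, 42,50,63,63] 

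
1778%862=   54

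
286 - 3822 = -3536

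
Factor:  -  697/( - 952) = 2^( - 3) * 7^( - 1)*41^1 = 41/56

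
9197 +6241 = 15438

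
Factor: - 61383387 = -3^1*13^1*1573933^1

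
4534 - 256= 4278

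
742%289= 164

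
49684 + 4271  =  53955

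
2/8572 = 1/4286 = 0.00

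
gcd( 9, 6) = 3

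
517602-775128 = - 257526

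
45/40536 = 5/4504 = 0.00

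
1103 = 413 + 690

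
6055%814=357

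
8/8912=1/1114  =  0.00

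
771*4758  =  3668418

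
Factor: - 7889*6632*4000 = -2^8*5^3*7^3*23^1*829^1 = - 209279392000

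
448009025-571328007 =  - 123318982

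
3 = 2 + 1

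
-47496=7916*( - 6) 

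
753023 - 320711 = 432312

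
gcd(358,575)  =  1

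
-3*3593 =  - 10779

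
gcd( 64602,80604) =18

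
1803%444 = 27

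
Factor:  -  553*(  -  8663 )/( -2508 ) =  - 2^ ( - 2 ) * 3^ ( - 1 )*7^1*11^( - 1)*19^ ( - 1 )*79^1 * 8663^1= - 4790639/2508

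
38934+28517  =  67451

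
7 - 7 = 0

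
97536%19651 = 18932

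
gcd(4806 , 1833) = 3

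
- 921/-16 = 921/16 = 57.56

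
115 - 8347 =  - 8232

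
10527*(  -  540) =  - 5684580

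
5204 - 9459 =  - 4255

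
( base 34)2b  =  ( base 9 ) 87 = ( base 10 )79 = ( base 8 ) 117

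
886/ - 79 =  - 886/79 = - 11.22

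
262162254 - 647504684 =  - 385342430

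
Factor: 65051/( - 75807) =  - 3^( - 2)*7^1*8423^( - 1) * 9293^1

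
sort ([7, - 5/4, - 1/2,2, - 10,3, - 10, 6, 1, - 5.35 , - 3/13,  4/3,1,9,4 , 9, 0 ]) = [ - 10, - 10, - 5.35, - 5/4, - 1/2 , - 3/13 , 0,  1 , 1, 4/3,2, 3,4, 6, 7, 9,9 ]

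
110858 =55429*2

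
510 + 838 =1348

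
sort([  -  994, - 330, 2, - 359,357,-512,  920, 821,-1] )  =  [-994,  -  512, - 359, - 330, -1, 2, 357, 821, 920]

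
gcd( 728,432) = 8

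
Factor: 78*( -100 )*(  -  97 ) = 756600 = 2^3 * 3^1*5^2*13^1*97^1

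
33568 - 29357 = 4211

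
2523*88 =222024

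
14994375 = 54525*275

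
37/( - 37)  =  - 1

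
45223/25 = 45223/25=   1808.92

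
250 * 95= 23750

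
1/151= 1/151 = 0.01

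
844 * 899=758756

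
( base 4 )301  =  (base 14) 37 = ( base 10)49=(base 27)1m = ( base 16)31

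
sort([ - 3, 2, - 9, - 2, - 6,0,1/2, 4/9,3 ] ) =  [ - 9 ,  -  6, - 3, - 2 , 0,  4/9, 1/2, 2,3] 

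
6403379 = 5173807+1229572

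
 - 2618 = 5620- 8238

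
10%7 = 3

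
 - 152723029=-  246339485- - 93616456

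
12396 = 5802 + 6594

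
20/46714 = 10/23357=   0.00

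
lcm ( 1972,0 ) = 0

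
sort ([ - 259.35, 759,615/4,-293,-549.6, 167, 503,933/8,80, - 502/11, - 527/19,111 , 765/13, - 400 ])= [ - 549.6,  -  400 , - 293,-259.35, - 502/11,  -  527/19, 765/13,  80  ,  111, 933/8,615/4,167 , 503,759 ] 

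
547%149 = 100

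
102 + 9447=9549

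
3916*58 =227128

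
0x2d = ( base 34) 1B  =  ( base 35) 1A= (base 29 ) 1G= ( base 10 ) 45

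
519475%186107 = 147261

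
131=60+71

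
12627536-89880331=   -  77252795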